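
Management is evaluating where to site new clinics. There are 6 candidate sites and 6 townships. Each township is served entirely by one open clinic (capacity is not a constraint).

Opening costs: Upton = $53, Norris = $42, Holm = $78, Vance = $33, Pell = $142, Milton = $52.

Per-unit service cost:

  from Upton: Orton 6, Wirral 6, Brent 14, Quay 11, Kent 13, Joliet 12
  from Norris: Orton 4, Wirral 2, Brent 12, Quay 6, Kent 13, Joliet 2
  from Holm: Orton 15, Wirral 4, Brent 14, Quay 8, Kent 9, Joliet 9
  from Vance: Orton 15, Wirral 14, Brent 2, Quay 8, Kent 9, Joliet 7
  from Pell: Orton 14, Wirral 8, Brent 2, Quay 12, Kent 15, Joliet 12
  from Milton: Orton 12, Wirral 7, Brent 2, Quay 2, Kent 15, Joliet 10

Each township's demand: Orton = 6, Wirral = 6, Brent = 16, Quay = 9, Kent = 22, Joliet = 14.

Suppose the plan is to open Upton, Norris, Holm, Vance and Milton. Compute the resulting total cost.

Each township is assigned to its cheapest site among the open ones.
{Upton, Norris, Holm, Vance, Milton}: Orton→Norris 4·6=24, Wirral→Norris 2·6=12, Brent→Vance 2·16=32, Quay→Milton 2·9=18, Kent→Holm 9·22=198, Joliet→Norris 2·14=28. Service 312; fixed 258; total 570.

Total cost: 570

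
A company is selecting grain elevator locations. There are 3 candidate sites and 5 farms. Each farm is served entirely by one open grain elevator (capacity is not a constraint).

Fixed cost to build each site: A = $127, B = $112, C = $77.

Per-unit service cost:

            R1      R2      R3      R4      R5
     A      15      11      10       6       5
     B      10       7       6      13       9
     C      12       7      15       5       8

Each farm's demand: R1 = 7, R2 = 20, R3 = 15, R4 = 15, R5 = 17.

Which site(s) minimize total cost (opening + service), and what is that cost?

For any fixed open set, each farm goes to its cheapest open site; total = fixed + service.
{B, C}: R1→B 10·7=70, R2→B 7·20=140, R3→B 6·15=90, R4→C 5·15=75, R5→C 8·17=136. Service 511; fixed 189; total 700.
{A, B}: service 475 + fixed 239 = 714
{C}: service 660 + fixed 77 = 737
{A, B, C}: service 460 + fixed 316 = 776
No other subset beats 700.

Open B and C; minimum total cost 700.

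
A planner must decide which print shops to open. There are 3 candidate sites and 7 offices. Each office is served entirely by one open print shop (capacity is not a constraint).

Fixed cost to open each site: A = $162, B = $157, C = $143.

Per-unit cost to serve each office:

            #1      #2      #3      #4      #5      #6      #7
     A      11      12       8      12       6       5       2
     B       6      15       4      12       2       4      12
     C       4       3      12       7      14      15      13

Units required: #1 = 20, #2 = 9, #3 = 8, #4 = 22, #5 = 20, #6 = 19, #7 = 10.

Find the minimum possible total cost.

For any fixed open set, each office goes to its cheapest open site; total = fixed + service.
{B, C}: #1→C 4·20=80, #2→C 3·9=27, #3→B 4·8=32, #4→C 7·22=154, #5→B 2·20=40, #6→B 4·19=76, #7→B 12·10=120. Service 529; fixed 300; total 829.
{A, C}: service 560 + fixed 305 = 865
{A, B, C}: service 429 + fixed 462 = 891
{C}: service 1052 + fixed 143 = 1195
No other subset beats 829.

Minimum total cost: 829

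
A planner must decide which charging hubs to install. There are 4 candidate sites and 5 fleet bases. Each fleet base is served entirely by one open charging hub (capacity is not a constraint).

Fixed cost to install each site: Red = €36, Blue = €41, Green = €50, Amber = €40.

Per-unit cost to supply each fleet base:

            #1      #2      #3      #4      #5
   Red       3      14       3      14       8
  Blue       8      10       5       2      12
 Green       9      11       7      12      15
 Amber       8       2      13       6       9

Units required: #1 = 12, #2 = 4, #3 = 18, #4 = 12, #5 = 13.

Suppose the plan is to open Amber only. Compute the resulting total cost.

Total cost: 567

Each fleet base is assigned to its cheapest site among the open ones.
{Amber}: #1→Amber 8·12=96, #2→Amber 2·4=8, #3→Amber 13·18=234, #4→Amber 6·12=72, #5→Amber 9·13=117. Service 527; fixed 40; total 567.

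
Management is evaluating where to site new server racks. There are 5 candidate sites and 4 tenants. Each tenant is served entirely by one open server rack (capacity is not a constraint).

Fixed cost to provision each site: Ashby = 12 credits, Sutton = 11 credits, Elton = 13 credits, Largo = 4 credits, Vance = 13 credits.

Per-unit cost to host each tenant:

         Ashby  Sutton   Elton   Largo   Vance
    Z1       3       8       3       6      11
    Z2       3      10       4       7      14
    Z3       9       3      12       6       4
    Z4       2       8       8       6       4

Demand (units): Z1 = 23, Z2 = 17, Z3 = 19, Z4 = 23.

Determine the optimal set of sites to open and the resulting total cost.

Open Ashby and Sutton; minimum total cost 246.

For any fixed open set, each tenant goes to its cheapest open site; total = fixed + service.
{Ashby, Sutton}: Z1→Ashby 3·23=69, Z2→Ashby 3·17=51, Z3→Sutton 3·19=57, Z4→Ashby 2·23=46. Service 223; fixed 23; total 246.
{Ashby, Sutton, Largo}: service 223 + fixed 27 = 250
{Ashby, Sutton, Elton}: Z1→Ashby 3·23=69, Z2→Ashby 3·17=51, Z3→Sutton 3·19=57, Z4→Ashby 2·23=46. Service 223; fixed 36; total 259.
{Ashby, Sutton, Elton, Largo, Vance}: service 223 + fixed 53 = 276
No other subset beats 246.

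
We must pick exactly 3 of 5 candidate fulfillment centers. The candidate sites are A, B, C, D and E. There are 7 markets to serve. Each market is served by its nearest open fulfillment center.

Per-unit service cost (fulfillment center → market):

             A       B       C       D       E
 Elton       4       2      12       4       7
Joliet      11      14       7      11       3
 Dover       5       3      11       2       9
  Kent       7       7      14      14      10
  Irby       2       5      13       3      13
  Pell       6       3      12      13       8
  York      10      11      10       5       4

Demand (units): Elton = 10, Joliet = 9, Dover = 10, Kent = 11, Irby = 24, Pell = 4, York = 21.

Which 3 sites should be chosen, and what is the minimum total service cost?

Choose A, B and E; total service cost 298.

With exactly 3 open, each market uses its cheapest among the chosen.
{A, B, E}: Elton→B 2·10=20, Joliet→E 3·9=27, Dover→B 3·10=30, Kent→A 7·11=77, Irby→A 2·24=48, Pell→B 3·4=12, York→E 4·21=84. Service cost 298.
{B, D, E}: service cost 312
{A, D, E}: service cost 320
Among all 10 size-3 choices, {A, B, E} is lowest.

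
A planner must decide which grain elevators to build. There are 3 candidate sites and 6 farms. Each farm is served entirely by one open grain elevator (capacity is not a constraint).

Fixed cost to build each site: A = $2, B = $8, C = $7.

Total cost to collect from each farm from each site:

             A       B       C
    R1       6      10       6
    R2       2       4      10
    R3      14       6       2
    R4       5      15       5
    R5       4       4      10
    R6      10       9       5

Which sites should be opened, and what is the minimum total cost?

Open A and C; minimum total cost 33.

For any fixed open set, each farm goes to its cheapest open site; total = fixed + service.
{A, C}: R1→A 6, R2→A 2, R3→C 2, R4→A 5, R5→A 4, R6→C 5. Service 24; fixed 9; total 33.
{A, B, C}: service 24 + fixed 17 = 41
{B, C}: service 26 + fixed 15 = 41
{A}: R1→A 6, R2→A 2, R3→A 14, R4→A 5, R5→A 4, R6→A 10. Service 41; fixed 2; total 43.
(All 7 nonempty subsets were checked; A and C is lowest.)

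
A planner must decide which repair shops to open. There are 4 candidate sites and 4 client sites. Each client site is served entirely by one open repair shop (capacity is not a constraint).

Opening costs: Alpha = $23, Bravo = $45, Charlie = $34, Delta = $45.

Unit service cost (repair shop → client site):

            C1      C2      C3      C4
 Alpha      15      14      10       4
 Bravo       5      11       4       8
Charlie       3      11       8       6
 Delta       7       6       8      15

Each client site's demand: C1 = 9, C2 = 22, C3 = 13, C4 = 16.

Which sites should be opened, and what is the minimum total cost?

For any fixed open set, each client site goes to its cheapest open site; total = fixed + service.
{Alpha, Bravo, Delta}: C1→Bravo 5·9=45, C2→Delta 6·22=132, C3→Bravo 4·13=52, C4→Alpha 4·16=64. Service 293; fixed 113; total 406.
{Alpha, Bravo, Charlie, Delta}: service 275 + fixed 147 = 422
{Alpha, Charlie, Delta}: service 327 + fixed 102 = 429
{Alpha}: C1→Alpha 15·9=135, C2→Alpha 14·22=308, C3→Alpha 10·13=130, C4→Alpha 4·16=64. Service 637; fixed 23; total 660.
(All 15 nonempty subsets were checked; Alpha, Bravo and Delta is lowest.)

Open Alpha, Bravo and Delta; minimum total cost 406.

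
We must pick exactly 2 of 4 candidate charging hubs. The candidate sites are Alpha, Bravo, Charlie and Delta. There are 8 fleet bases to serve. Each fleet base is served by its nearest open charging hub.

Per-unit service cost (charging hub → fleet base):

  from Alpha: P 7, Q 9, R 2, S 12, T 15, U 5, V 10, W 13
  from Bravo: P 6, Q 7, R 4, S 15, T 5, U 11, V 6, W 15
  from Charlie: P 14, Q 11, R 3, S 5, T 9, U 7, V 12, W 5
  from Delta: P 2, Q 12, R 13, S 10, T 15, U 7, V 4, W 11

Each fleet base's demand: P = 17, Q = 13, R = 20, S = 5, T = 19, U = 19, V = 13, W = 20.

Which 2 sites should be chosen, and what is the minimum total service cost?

With exactly 2 open, each fleet base uses its cheapest among the chosen.
{Bravo, Charlie}: P→Bravo 6·17=102, Q→Bravo 7·13=91, R→Charlie 3·20=60, S→Charlie 5·5=25, T→Bravo 5·19=95, U→Charlie 7·19=133, V→Bravo 6·13=78, W→Charlie 5·20=100. Service cost 684.
{Charlie, Delta}: service cost 718
{Bravo, Delta}: service cost 755
Among all 6 size-2 choices, {Bravo, Charlie} is lowest.

Choose Bravo and Charlie; total service cost 684.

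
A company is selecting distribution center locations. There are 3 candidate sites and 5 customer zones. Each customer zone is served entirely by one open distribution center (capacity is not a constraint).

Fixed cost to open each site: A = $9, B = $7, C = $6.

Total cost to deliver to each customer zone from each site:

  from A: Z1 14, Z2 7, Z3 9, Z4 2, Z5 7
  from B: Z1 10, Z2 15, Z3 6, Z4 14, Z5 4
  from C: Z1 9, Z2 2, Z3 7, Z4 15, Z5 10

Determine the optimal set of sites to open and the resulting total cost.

For any fixed open set, each customer zone goes to its cheapest open site; total = fixed + service.
{A, C}: Z1→C 9, Z2→C 2, Z3→C 7, Z4→A 2, Z5→A 7. Service 27; fixed 15; total 42.
{A, B}: Z1→B 10, Z2→A 7, Z3→B 6, Z4→A 2, Z5→B 4. Service 29; fixed 16; total 45.
{A, B, C}: service 23 + fixed 22 = 45
{C}: Z1→C 9, Z2→C 2, Z3→C 7, Z4→C 15, Z5→C 10. Service 43; fixed 6; total 49.
No other subset beats 42.

Open A and C; minimum total cost 42.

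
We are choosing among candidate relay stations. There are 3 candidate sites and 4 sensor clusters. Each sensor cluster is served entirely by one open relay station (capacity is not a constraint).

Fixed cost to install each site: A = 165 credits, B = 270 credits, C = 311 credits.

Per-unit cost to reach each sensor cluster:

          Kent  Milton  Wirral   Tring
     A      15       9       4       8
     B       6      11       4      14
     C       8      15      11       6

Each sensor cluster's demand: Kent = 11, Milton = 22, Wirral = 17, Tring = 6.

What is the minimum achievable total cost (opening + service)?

Minimum total cost: 644

For any fixed open set, each sensor cluster goes to its cheapest open site; total = fixed + service.
{A}: Kent→A 15·11=165, Milton→A 9·22=198, Wirral→A 4·17=68, Tring→A 8·6=48. Service 479; fixed 165; total 644.
{B}: service 460 + fixed 270 = 730
{A, B}: service 380 + fixed 435 = 815
{A, B, C}: service 368 + fixed 746 = 1114
No other subset beats 644.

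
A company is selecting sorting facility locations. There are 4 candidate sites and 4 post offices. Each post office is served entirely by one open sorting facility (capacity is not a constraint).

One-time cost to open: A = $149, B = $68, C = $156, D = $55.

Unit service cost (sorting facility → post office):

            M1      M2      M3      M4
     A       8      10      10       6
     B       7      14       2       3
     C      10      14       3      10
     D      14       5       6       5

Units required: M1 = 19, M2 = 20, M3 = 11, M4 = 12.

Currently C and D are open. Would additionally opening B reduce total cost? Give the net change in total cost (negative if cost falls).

Current service cost with {C, D}: 383.
Adding B: each post office re-picks its cheapest; new service cost 291, saving 92.
Extra fixed cost: 68. Net change = 68 − 92 = -24.
(Totals: 594 → 570.)

Yes — net change −24 (cost falls by 24).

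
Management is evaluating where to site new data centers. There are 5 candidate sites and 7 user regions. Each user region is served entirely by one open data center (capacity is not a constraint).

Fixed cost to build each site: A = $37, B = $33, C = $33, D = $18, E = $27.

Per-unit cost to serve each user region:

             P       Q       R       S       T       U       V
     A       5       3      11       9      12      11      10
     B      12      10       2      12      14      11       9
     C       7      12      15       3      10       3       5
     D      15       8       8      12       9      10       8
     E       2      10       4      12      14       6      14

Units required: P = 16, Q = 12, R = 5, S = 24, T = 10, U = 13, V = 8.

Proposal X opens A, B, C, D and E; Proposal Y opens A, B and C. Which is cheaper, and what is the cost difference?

Proposal X: {A, B, C, D, E}: P→E 2·16=32, Q→A 3·12=36, R→B 2·5=10, S→C 3·24=72, T→D 9·10=90, U→C 3·13=39, V→C 5·8=40. Service 319; fixed 148; total 467.
Proposal Y: {A, B, C}: P→A 5·16=80, Q→A 3·12=36, R→B 2·5=10, S→C 3·24=72, T→C 10·10=100, U→C 3·13=39, V→C 5·8=40. Service 377; fixed 103; total 480.
Difference: |467 − 480| = 13.

Proposal X is cheaper by 13.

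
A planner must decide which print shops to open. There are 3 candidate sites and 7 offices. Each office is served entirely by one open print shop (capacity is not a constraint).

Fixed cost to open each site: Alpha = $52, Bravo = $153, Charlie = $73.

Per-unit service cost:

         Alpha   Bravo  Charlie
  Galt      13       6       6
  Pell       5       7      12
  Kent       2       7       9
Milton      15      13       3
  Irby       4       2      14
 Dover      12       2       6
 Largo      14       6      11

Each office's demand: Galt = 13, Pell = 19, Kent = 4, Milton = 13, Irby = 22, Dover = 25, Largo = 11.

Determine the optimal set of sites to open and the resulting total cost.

Open Alpha, Bravo and Charlie; minimum total cost 658.

For any fixed open set, each office goes to its cheapest open site; total = fixed + service.
{Alpha, Bravo, Charlie}: Galt→Bravo 6·13=78, Pell→Alpha 5·19=95, Kent→Alpha 2·4=8, Milton→Charlie 3·13=39, Irby→Bravo 2·22=44, Dover→Bravo 2·25=50, Largo→Bravo 6·11=66. Service 380; fixed 278; total 658.
{Bravo, Charlie}: service 438 + fixed 226 = 664
{Alpha, Charlie}: service 579 + fixed 125 = 704
{Alpha}: Galt→Alpha 13·13=169, Pell→Alpha 5·19=95, Kent→Alpha 2·4=8, Milton→Alpha 15·13=195, Irby→Alpha 4·22=88, Dover→Alpha 12·25=300, Largo→Alpha 14·11=154. Service 1009; fixed 52; total 1061.
(All 7 nonempty subsets were checked; Alpha, Bravo and Charlie is lowest.)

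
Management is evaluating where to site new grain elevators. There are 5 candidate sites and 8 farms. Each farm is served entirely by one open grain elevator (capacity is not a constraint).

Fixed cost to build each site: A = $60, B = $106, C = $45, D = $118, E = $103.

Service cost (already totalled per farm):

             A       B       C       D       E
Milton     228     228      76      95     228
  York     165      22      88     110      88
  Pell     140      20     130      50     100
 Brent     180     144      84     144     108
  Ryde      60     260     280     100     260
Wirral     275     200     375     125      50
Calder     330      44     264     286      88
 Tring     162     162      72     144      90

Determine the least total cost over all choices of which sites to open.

Minimum total cost: 742

For any fixed open set, each farm goes to its cheapest open site; total = fixed + service.
{A, B, C, E}: Milton→C 76, York→B 22, Pell→B 20, Brent→C 84, Ryde→A 60, Wirral→E 50, Calder→B 44, Tring→C 72. Service 428; fixed 314; total 742.
{A, B, C}: service 578 + fixed 211 = 789
{B, C, D}: service 543 + fixed 269 = 812
{A, B, C, D, E}: service 428 + fixed 432 = 860
No other subset beats 742.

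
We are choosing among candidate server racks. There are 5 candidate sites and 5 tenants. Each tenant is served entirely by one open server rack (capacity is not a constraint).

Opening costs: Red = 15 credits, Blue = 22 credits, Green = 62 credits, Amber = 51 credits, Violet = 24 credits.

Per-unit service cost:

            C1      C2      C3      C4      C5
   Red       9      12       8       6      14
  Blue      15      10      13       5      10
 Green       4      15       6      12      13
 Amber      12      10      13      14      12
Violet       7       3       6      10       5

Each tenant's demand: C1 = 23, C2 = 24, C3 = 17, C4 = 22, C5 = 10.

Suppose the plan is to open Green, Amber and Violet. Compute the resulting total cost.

Total cost: 673

Each tenant is assigned to its cheapest site among the open ones.
{Green, Amber, Violet}: C1→Green 4·23=92, C2→Violet 3·24=72, C3→Green 6·17=102, C4→Violet 10·22=220, C5→Violet 5·10=50. Service 536; fixed 137; total 673.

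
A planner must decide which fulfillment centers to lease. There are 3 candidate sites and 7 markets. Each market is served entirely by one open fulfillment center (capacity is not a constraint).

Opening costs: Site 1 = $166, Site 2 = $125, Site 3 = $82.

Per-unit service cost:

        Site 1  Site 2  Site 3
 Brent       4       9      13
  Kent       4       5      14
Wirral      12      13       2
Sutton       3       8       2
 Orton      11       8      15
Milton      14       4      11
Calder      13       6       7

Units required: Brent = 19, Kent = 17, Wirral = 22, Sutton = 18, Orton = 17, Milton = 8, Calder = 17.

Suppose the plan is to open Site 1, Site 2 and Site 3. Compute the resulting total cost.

Each market is assigned to its cheapest site among the open ones.
{Site 1, Site 2, Site 3}: Brent→Site 1 4·19=76, Kent→Site 1 4·17=68, Wirral→Site 3 2·22=44, Sutton→Site 3 2·18=36, Orton→Site 2 8·17=136, Milton→Site 2 4·8=32, Calder→Site 2 6·17=102. Service 494; fixed 373; total 867.

Total cost: 867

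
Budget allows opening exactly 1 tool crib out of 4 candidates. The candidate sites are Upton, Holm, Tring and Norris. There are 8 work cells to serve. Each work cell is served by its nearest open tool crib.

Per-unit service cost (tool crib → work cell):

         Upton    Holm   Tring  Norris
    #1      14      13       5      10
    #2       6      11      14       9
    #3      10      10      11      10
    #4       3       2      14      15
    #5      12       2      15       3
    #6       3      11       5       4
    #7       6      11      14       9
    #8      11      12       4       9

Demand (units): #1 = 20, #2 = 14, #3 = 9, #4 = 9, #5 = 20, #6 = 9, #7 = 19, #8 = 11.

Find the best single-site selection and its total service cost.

Choose Norris only; total service cost 917.

With exactly 1 open, each work cell uses its cheapest among the chosen.
{Norris}: #1→Norris 10·20=200, #2→Norris 9·14=126, #3→Norris 10·9=90, #4→Norris 15·9=135, #5→Norris 3·20=60, #6→Norris 4·9=36, #7→Norris 9·19=171, #8→Norris 9·11=99. Service cost 917.
{Upton}: service cost 983
{Holm}: service cost 1002
Among all 4 size-1 choices, {Norris} is lowest.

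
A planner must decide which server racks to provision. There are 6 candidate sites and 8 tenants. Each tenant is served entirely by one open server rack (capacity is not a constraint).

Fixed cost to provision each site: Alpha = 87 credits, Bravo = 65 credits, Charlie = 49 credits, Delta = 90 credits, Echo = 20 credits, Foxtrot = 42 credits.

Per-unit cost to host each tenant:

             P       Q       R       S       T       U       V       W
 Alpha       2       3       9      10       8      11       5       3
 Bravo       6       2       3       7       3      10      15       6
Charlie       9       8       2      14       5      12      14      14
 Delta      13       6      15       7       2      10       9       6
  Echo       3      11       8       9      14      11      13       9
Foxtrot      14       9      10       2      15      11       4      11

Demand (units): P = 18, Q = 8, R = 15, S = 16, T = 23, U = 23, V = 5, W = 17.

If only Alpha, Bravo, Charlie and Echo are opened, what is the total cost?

Total cost: 790

Each tenant is assigned to its cheapest site among the open ones.
{Alpha, Bravo, Charlie, Echo}: P→Alpha 2·18=36, Q→Bravo 2·8=16, R→Charlie 2·15=30, S→Bravo 7·16=112, T→Bravo 3·23=69, U→Bravo 10·23=230, V→Alpha 5·5=25, W→Alpha 3·17=51. Service 569; fixed 221; total 790.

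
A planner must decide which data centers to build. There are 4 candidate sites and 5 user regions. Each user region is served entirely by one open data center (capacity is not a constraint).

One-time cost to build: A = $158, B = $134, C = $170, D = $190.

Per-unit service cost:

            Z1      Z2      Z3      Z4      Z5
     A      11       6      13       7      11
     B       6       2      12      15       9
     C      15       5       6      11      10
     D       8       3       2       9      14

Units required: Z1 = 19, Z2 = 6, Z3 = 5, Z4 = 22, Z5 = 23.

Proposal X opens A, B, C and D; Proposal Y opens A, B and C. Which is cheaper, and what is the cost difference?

Proposal Y is cheaper by 170.

Proposal X: {A, B, C, D}: Z1→B 6·19=114, Z2→B 2·6=12, Z3→D 2·5=10, Z4→A 7·22=154, Z5→B 9·23=207. Service 497; fixed 652; total 1149.
Proposal Y: {A, B, C}: Z1→B 6·19=114, Z2→B 2·6=12, Z3→C 6·5=30, Z4→A 7·22=154, Z5→B 9·23=207. Service 517; fixed 462; total 979.
Difference: |1149 − 979| = 170.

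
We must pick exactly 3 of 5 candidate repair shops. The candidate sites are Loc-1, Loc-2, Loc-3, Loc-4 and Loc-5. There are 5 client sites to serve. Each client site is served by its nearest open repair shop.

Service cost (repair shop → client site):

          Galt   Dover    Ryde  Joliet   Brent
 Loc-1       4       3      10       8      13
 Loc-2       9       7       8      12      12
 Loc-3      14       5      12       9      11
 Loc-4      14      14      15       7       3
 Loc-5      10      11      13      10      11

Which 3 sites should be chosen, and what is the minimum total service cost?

With exactly 3 open, each client site uses its cheapest among the chosen.
{Loc-1, Loc-2, Loc-4}: Galt→Loc-1 4, Dover→Loc-1 3, Ryde→Loc-2 8, Joliet→Loc-4 7, Brent→Loc-4 3. Service cost 25.
{Loc-1, Loc-3, Loc-4}: service cost 27
{Loc-1, Loc-4, Loc-5}: service cost 27
Among all 10 size-3 choices, {Loc-1, Loc-2, Loc-4} is lowest.

Choose Loc-1, Loc-2 and Loc-4; total service cost 25.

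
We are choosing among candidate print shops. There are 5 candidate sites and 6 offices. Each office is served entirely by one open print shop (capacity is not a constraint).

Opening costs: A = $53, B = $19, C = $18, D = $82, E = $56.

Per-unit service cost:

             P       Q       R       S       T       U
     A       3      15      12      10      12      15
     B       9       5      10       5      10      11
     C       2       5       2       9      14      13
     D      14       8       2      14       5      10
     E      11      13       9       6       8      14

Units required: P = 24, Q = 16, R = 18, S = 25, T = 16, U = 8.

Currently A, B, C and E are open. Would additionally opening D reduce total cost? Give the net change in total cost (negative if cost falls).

Current service cost with {A, B, C, E}: 505.
Adding D: each office re-picks its cheapest; new service cost 449, saving 56.
Extra fixed cost: 82. Net change = 82 − 56 = 26.
(Totals: 651 → 677.)

No — net change +26 (cost rises by 26).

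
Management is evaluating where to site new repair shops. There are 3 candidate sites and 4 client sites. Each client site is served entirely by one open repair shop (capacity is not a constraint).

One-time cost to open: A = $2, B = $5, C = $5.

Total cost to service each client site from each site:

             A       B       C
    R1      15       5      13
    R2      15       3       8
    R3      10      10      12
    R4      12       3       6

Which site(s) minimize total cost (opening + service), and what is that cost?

Open B only; minimum total cost 26.

For any fixed open set, each client site goes to its cheapest open site; total = fixed + service.
{B}: R1→B 5, R2→B 3, R3→B 10, R4→B 3. Service 21; fixed 5; total 26.
{A, B}: service 21 + fixed 7 = 28
{B, C}: service 21 + fixed 10 = 31
{A, B, C}: R1→B 5, R2→B 3, R3→A 10, R4→B 3. Service 21; fixed 12; total 33.
(All 7 nonempty subsets were checked; B only is lowest.)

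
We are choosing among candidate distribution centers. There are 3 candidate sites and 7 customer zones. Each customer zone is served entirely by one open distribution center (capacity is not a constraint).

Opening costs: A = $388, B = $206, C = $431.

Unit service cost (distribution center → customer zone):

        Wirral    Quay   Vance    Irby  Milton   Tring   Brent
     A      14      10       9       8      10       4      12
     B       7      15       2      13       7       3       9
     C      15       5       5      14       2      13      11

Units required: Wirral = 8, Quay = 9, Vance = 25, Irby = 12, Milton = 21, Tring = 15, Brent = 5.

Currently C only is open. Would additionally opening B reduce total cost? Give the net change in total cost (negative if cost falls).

Yes — net change −105 (cost falls by 105).

Current service cost with {C}: 750.
Adding B: each customer zone re-picks its cheapest; new service cost 439, saving 311.
Extra fixed cost: 206. Net change = 206 − 311 = -105.
(Totals: 1181 → 1076.)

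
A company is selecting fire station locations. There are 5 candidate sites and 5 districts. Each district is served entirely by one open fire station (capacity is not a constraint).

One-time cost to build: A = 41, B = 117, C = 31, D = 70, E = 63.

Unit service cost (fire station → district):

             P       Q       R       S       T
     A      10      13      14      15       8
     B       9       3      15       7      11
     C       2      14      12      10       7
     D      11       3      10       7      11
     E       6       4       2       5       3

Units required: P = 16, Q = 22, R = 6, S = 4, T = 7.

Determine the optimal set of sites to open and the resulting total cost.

Open C and E; minimum total cost 267.

For any fixed open set, each district goes to its cheapest open site; total = fixed + service.
{C, E}: P→C 2·16=32, Q→E 4·22=88, R→E 2·6=12, S→E 5·4=20, T→E 3·7=21. Service 173; fixed 94; total 267.
{E}: service 237 + fixed 63 = 300
{A, C, E}: service 173 + fixed 135 = 308
{A, B, C, D, E}: service 151 + fixed 322 = 473
No other subset beats 267.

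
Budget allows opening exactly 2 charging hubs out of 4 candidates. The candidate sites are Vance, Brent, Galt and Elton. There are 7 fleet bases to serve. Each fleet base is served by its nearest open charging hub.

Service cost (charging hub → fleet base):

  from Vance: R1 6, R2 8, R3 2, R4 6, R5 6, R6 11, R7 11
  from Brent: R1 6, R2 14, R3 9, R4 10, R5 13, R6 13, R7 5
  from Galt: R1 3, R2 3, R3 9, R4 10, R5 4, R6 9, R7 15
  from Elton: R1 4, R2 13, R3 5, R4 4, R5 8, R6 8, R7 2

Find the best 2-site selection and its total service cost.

Choose Galt and Elton; total service cost 29.

With exactly 2 open, each fleet base uses its cheapest among the chosen.
{Galt, Elton}: R1→Galt 3, R2→Galt 3, R3→Elton 5, R4→Elton 4, R5→Galt 4, R6→Elton 8, R7→Elton 2. Service cost 29.
{Vance, Elton}: service cost 34
{Vance, Galt}: service cost 38
Among all 6 size-2 choices, {Galt, Elton} is lowest.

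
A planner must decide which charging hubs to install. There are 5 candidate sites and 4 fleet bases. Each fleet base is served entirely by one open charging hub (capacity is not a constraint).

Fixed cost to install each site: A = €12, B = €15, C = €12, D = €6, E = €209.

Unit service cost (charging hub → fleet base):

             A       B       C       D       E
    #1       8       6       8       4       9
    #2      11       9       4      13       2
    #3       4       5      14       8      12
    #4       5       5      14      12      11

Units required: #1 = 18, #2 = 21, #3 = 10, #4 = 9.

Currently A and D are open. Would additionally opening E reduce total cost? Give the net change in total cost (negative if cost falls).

Current service cost with {A, D}: 388.
Adding E: each fleet base re-picks its cheapest; new service cost 199, saving 189.
Extra fixed cost: 209. Net change = 209 − 189 = 20.
(Totals: 406 → 426.)

No — net change +20 (cost rises by 20).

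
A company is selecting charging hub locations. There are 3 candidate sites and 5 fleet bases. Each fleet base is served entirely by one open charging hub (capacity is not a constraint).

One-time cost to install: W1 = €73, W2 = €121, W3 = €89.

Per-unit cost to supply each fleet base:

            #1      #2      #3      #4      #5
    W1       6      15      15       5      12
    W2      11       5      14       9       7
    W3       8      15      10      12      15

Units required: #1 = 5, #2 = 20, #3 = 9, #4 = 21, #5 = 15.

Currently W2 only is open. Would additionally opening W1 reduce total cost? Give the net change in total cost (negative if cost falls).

Yes — net change −36 (cost falls by 36).

Current service cost with {W2}: 575.
Adding W1: each fleet base re-picks its cheapest; new service cost 466, saving 109.
Extra fixed cost: 73. Net change = 73 − 109 = -36.
(Totals: 696 → 660.)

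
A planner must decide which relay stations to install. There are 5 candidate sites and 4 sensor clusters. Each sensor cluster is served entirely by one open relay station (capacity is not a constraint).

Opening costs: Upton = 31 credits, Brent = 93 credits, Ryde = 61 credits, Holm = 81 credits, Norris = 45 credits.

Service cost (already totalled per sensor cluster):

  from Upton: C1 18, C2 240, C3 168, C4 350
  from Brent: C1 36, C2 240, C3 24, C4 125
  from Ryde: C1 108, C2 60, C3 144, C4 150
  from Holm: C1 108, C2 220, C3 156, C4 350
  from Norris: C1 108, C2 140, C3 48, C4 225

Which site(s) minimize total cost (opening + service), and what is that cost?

For any fixed open set, each sensor cluster goes to its cheapest open site; total = fixed + service.
{Brent, Ryde}: C1→Brent 36, C2→Ryde 60, C3→Brent 24, C4→Brent 125. Service 245; fixed 154; total 399.
{Upton, Brent, Ryde}: C1→Upton 18, C2→Ryde 60, C3→Brent 24, C4→Brent 125. Service 227; fixed 185; total 412.
{Upton, Ryde, Norris}: service 276 + fixed 137 = 413
{Upton, Brent, Ryde, Holm, Norris}: service 227 + fixed 311 = 538
No other subset beats 399.

Open Brent and Ryde; minimum total cost 399.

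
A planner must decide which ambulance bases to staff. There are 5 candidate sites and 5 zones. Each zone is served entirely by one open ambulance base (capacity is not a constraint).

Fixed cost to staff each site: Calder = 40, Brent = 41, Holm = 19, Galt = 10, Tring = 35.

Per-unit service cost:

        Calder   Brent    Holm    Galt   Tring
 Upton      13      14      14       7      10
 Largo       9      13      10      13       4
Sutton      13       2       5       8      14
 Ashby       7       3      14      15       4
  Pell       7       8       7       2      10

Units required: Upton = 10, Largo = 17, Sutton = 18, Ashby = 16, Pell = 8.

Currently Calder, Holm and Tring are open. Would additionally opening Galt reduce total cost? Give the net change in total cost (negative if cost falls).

Yes — net change −60 (cost falls by 60).

Current service cost with {Calder, Holm, Tring}: 378.
Adding Galt: each zone re-picks its cheapest; new service cost 308, saving 70.
Extra fixed cost: 10. Net change = 10 − 70 = -60.
(Totals: 472 → 412.)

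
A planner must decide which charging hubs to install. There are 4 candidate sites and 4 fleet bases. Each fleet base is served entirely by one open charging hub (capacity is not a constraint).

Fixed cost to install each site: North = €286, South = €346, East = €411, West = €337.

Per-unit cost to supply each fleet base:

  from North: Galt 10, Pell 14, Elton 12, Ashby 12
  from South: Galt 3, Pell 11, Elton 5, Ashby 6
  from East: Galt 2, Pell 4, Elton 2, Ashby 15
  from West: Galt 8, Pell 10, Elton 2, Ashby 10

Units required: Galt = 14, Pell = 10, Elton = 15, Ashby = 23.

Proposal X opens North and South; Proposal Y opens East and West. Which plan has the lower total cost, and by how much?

Proposal X: {North, South}: Galt→South 3·14=42, Pell→South 11·10=110, Elton→South 5·15=75, Ashby→South 6·23=138. Service 365; fixed 632; total 997.
Proposal Y: {East, West}: Galt→East 2·14=28, Pell→East 4·10=40, Elton→East 2·15=30, Ashby→West 10·23=230. Service 328; fixed 748; total 1076.
Difference: |997 − 1076| = 79.

Proposal X is cheaper by 79.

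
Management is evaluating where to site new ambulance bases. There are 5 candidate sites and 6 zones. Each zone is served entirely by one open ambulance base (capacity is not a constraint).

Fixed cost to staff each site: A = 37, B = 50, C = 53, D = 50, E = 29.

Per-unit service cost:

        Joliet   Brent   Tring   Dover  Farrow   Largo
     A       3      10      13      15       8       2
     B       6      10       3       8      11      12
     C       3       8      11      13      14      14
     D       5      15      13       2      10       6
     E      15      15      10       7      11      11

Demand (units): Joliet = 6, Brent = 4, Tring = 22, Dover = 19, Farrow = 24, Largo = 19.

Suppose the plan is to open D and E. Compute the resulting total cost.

Each zone is assigned to its cheapest site among the open ones.
{D, E}: Joliet→D 5·6=30, Brent→D 15·4=60, Tring→E 10·22=220, Dover→D 2·19=38, Farrow→D 10·24=240, Largo→D 6·19=114. Service 702; fixed 79; total 781.

Total cost: 781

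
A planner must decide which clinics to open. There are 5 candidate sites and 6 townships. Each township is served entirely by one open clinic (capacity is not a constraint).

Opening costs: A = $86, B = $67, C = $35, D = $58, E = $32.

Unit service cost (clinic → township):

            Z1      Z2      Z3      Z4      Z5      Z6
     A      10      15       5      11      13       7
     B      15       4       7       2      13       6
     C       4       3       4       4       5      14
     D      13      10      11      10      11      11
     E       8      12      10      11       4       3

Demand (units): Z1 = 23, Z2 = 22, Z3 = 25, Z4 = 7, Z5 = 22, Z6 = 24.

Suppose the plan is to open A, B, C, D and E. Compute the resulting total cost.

Each township is assigned to its cheapest site among the open ones.
{A, B, C, D, E}: Z1→C 4·23=92, Z2→C 3·22=66, Z3→C 4·25=100, Z4→B 2·7=14, Z5→E 4·22=88, Z6→E 3·24=72. Service 432; fixed 278; total 710.

Total cost: 710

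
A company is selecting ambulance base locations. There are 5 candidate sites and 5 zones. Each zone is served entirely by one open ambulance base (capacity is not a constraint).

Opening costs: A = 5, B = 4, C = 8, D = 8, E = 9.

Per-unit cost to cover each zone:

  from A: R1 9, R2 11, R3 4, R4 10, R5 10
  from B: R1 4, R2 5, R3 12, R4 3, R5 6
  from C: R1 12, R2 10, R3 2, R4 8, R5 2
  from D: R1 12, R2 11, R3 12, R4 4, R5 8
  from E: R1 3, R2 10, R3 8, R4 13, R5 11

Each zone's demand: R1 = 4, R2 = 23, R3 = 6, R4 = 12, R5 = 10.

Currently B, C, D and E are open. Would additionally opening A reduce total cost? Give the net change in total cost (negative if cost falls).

No — net change +5 (cost rises by 5).

Current service cost with {B, C, D, E}: 195.
Adding A: each zone re-picks its cheapest; new service cost 195, saving 0.
Extra fixed cost: 5. Net change = 5 − 0 = 5.
(Totals: 224 → 229.)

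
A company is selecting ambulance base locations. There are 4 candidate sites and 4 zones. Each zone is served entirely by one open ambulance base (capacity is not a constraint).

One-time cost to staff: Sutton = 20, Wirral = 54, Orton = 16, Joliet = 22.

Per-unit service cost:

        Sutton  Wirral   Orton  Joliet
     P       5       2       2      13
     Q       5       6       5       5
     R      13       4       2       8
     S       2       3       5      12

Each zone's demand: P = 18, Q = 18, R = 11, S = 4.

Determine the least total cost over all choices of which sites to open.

Minimum total cost: 184

For any fixed open set, each zone goes to its cheapest open site; total = fixed + service.
{Orton}: P→Orton 2·18=36, Q→Orton 5·18=90, R→Orton 2·11=22, S→Orton 5·4=20. Service 168; fixed 16; total 184.
{Sutton, Orton}: P→Orton 2·18=36, Q→Sutton 5·18=90, R→Orton 2·11=22, S→Sutton 2·4=8. Service 156; fixed 36; total 192.
{Orton, Joliet}: service 168 + fixed 38 = 206
{Sutton, Wirral, Orton, Joliet}: P→Wirral 2·18=36, Q→Sutton 5·18=90, R→Orton 2·11=22, S→Sutton 2·4=8. Service 156; fixed 112; total 268.
No other subset beats 184.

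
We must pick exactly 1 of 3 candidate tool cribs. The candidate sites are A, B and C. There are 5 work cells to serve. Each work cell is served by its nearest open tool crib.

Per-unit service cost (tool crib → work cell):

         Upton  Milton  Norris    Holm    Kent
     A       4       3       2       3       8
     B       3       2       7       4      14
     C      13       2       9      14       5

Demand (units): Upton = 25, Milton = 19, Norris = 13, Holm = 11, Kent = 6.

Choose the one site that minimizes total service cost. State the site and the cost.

Choose A only; total service cost 264.

With exactly 1 open, each work cell uses its cheapest among the chosen.
{A}: Upton→A 4·25=100, Milton→A 3·19=57, Norris→A 2·13=26, Holm→A 3·11=33, Kent→A 8·6=48. Service cost 264.
{B}: service cost 332
{C}: service cost 664
Among all 3 size-1 choices, {A} is lowest.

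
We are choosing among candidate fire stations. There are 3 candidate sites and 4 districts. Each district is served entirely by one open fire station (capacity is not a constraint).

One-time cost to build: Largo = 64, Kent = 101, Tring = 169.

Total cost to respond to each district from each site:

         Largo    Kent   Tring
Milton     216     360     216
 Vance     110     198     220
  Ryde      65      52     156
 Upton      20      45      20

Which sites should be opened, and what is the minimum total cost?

Open Largo only; minimum total cost 475.

For any fixed open set, each district goes to its cheapest open site; total = fixed + service.
{Largo}: Milton→Largo 216, Vance→Largo 110, Ryde→Largo 65, Upton→Largo 20. Service 411; fixed 64; total 475.
{Largo, Kent}: Milton→Largo 216, Vance→Largo 110, Ryde→Kent 52, Upton→Largo 20. Service 398; fixed 165; total 563.
{Largo, Tring}: Milton→Largo 216, Vance→Largo 110, Ryde→Largo 65, Upton→Largo 20. Service 411; fixed 233; total 644.
{Largo, Kent, Tring}: service 398 + fixed 334 = 732
No other subset beats 475.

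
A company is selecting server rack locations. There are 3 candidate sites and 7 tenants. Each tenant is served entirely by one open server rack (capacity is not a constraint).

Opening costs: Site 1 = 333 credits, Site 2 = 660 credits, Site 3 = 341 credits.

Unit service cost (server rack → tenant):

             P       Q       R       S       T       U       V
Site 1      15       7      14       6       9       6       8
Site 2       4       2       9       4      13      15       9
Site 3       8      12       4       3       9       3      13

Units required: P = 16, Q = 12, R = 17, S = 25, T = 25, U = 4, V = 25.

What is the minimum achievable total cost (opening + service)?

For any fixed open set, each tenant goes to its cheapest open site; total = fixed + service.
{Site 3}: P→Site 3 8·16=128, Q→Site 3 12·12=144, R→Site 3 4·17=68, S→Site 3 3·25=75, T→Site 3 9·25=225, U→Site 3 3·4=12, V→Site 3 13·25=325. Service 977; fixed 341; total 1318.
{Site 1, Site 3}: service 792 + fixed 674 = 1466
{Site 1}: service 1161 + fixed 333 = 1494
{Site 1, Site 2, Site 3}: service 668 + fixed 1334 = 2002
No other subset beats 1318.

Minimum total cost: 1318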